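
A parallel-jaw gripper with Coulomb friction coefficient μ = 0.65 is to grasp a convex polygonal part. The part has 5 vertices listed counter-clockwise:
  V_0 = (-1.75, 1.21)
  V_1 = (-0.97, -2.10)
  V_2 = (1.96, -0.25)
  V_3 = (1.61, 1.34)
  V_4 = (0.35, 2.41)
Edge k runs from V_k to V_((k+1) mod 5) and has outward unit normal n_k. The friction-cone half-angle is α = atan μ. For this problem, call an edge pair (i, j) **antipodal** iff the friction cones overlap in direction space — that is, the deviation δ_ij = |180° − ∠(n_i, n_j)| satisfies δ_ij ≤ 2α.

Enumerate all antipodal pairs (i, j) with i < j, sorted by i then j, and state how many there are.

count = 3; pairs: (0,2), (0,3), (1,4)

α = atan 0.65 = 33.02°;  2α = 66.05°
n_0 = (-0.9733, -0.2294)
n_1 = (+0.5339, -0.8456)
n_2 = (+0.9766, +0.2150)
n_3 = (+0.6473, +0.7622)
n_4 = (-0.4961, +0.8682)
  (0,1): δ = 70.99°  ·
  (0,2): δ = 0.85°  ✓
  (0,3): δ = 36.40°  ✓
  (0,4): δ = 106.49°  ·
  (1,2): δ = 109.85°  ·
  (1,3): δ = 72.61°  ·
  (1,4): δ = 2.52°  ✓
  (2,3): δ = 142.75°  ·
  (2,4): δ = 72.67°  ·
  (3,4): δ = 109.92°  ·
antipodal pairs: 3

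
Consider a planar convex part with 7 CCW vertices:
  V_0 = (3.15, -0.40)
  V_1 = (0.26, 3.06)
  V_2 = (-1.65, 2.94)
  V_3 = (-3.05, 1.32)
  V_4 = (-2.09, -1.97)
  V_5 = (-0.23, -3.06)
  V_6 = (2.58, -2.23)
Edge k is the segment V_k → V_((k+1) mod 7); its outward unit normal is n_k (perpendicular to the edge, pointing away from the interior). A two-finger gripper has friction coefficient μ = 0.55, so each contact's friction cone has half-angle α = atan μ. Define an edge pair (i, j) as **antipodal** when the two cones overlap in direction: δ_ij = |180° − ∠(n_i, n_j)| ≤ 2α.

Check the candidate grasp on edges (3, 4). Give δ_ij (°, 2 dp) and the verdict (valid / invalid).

α = atan 0.55 = 28.81°;  2α = 57.62°
edge 3: e_3 = (+0.96, -3.29);  n_3 = (-0.9600, -0.2801)
edge 4: e_4 = (+1.86, -1.09);  n_4 = (-0.5056, -0.8628)
∠(n_3, n_4) = 43.36°
δ = |180° − 43.36°| = 136.64°
136.64° > 2α = 57.62°  →  invalid

δ = 136.64°, invalid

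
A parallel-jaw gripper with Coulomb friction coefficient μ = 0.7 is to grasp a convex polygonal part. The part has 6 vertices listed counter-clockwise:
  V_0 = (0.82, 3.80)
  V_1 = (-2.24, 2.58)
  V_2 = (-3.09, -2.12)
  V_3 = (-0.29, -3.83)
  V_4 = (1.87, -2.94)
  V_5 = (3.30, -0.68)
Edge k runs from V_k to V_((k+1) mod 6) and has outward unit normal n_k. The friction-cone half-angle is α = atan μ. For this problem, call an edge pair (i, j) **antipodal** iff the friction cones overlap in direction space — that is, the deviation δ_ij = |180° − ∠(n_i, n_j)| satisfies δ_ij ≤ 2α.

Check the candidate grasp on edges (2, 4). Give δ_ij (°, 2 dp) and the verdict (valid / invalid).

δ = 90.91°, invalid

α = atan 0.7 = 34.99°;  2α = 69.98°
edge 2: e_2 = (+2.80, -1.71);  n_2 = (-0.5212, -0.8534)
edge 4: e_4 = (+1.43, +2.26);  n_4 = (+0.8450, -0.5347)
∠(n_2, n_4) = 89.09°
δ = |180° − 89.09°| = 90.91°
90.91° > 2α = 69.98°  →  invalid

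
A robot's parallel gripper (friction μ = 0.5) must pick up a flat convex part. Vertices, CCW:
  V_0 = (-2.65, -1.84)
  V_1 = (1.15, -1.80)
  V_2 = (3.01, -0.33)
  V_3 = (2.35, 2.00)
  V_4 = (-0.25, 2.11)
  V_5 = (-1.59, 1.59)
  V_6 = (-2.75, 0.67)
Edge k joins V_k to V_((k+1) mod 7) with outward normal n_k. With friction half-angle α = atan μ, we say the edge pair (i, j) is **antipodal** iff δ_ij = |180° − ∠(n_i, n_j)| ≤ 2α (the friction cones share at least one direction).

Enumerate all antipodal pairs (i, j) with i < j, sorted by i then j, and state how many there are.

count = 7; pairs: (0,3), (0,4), (0,5), (1,3), (1,4), (1,5), (2,6)

α = atan 0.5 = 26.57°;  2α = 53.13°
n_0 = (+0.0105, -0.9999)
n_1 = (+0.6201, -0.7846)
n_2 = (+0.9621, +0.2725)
n_3 = (+0.0423, +0.9991)
n_4 = (-0.3618, +0.9323)
n_5 = (-0.6214, +0.7835)
n_6 = (-0.9992, -0.0398)
  (0,1): δ = 142.28°  ·
  (0,2): δ = 74.79°  ·
  (0,3): δ = 3.03°  ✓
  (0,4): δ = 20.61°  ✓
  (0,5): δ = 37.81°  ✓
  (0,6): δ = 91.68°  ·
  (1,2): δ = 112.50°  ·
  (1,3): δ = 40.74°  ✓
  (1,4): δ = 17.11°  ✓
  (1,5): δ = 0.10°  ✓
  (1,6): δ = 53.96°  ·
  (2,3): δ = 108.24°  ·
  (2,4): δ = 84.61°  ·
  (2,5): δ = 67.40°  ·
  (2,6): δ = 13.53°  ✓
  (3,4): δ = 156.37°  ·
  (3,5): δ = 139.16°  ·
  (3,6): δ = 85.30°  ·
  (4,5): δ = 162.79°  ·
  (4,6): δ = 108.93°  ·
  (5,6): δ = 126.14°  ·
antipodal pairs: 7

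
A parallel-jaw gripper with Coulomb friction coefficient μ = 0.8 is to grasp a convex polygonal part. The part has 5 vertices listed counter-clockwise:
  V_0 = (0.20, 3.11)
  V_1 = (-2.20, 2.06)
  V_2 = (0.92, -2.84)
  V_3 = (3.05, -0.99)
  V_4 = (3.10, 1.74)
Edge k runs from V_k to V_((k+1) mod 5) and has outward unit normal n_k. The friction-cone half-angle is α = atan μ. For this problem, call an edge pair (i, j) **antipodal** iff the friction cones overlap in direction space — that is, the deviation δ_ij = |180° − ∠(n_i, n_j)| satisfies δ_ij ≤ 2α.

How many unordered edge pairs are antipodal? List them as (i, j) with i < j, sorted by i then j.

count = 5; pairs: (0,2), (0,3), (1,3), (1,4), (2,4)

α = atan 0.8 = 38.66°;  2α = 77.32°
n_0 = (-0.4008, +0.9162)
n_1 = (-0.8435, -0.5371)
n_2 = (+0.6557, -0.7550)
n_3 = (+0.9998, -0.0183)
n_4 = (+0.4271, +0.9042)
  (0,1): δ = 81.14°  ·
  (0,2): δ = 17.35°  ✓
  (0,3): δ = 65.32°  ✓
  (0,4): δ = 131.08°  ·
  (1,2): δ = 81.51°  ·
  (1,3): δ = 33.54°  ✓
  (1,4): δ = 32.23°  ✓
  (2,3): δ = 132.03°  ·
  (2,4): δ = 66.26°  ✓
  (3,4): δ = 114.24°  ·
antipodal pairs: 5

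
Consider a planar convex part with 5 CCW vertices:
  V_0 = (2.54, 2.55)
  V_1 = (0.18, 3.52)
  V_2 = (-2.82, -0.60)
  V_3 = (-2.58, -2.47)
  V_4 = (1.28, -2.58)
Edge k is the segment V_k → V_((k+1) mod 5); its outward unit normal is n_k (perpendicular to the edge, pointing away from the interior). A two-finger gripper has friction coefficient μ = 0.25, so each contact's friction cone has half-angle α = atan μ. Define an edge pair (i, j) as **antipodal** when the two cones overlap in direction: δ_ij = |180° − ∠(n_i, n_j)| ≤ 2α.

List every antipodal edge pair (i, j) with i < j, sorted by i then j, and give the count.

α = atan 0.25 = 14.04°;  2α = 28.07°
n_0 = (+0.3802, +0.9249)
n_1 = (-0.8084, +0.5886)
n_2 = (-0.9919, -0.1273)
n_3 = (-0.0285, -0.9996)
n_4 = (+0.9711, -0.2385)
  (0,1): δ = 103.72°  ·
  (0,2): δ = 60.34°  ·
  (0,3): δ = 20.71°  ✓
  (0,4): δ = 98.54°  ·
  (1,2): δ = 136.63°  ·
  (1,3): δ = 55.57°  ·
  (1,4): δ = 22.26°  ✓
  (2,3): δ = 98.95°  ·
  (2,4): δ = 21.11°  ✓
  (3,4): δ = 102.17°  ·
antipodal pairs: 3

count = 3; pairs: (0,3), (1,4), (2,4)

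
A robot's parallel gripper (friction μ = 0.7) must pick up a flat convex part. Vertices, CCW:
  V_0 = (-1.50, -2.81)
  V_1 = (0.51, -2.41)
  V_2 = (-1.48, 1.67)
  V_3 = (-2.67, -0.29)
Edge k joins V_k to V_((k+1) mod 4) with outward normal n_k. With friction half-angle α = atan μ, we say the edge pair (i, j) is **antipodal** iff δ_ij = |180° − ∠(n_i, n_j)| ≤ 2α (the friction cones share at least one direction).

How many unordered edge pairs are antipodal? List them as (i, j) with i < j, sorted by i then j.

α = atan 0.7 = 34.99°;  2α = 69.98°
n_0 = (+0.1952, -0.9808)
n_1 = (+0.8988, +0.4384)
n_2 = (-0.8548, +0.5190)
n_3 = (-0.9070, -0.4211)
  (0,1): δ = 75.25°  ·
  (0,2): δ = 47.48°  ✓
  (0,3): δ = 103.65°  ·
  (1,2): δ = 57.26°  ✓
  (1,3): δ = 1.10°  ✓
  (2,3): δ = 123.83°  ·
antipodal pairs: 3

count = 3; pairs: (0,2), (1,2), (1,3)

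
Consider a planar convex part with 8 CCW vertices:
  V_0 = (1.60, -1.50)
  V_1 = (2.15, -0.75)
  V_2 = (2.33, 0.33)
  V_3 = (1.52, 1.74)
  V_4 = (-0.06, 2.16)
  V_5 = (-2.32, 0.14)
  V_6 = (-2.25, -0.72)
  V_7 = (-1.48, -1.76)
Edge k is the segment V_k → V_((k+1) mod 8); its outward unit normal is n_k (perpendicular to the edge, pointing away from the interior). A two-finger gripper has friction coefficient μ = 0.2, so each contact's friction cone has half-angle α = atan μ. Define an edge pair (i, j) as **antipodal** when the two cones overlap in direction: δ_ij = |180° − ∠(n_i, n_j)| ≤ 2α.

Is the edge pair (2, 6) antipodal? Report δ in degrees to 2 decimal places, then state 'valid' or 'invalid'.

α = atan 0.2 = 11.31°;  2α = 22.62°
edge 2: e_2 = (-0.81, +1.41);  n_2 = (+0.8671, +0.4981)
edge 6: e_6 = (+0.77, -1.04);  n_6 = (-0.8037, -0.5950)
∠(n_2, n_6) = 173.36°
δ = |180° − 173.36°| = 6.64°
6.64° ≤ 2α = 22.62°  →  valid

δ = 6.64°, valid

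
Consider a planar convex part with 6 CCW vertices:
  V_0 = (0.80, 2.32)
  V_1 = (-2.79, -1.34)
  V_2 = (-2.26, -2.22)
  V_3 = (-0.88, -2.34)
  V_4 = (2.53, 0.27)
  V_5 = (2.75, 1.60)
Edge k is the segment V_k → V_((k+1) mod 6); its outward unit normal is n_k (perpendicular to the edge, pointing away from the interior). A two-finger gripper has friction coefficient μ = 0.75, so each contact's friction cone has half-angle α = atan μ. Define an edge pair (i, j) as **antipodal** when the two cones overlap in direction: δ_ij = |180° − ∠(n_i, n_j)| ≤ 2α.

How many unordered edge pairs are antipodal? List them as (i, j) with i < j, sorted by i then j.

count = 7; pairs: (0,2), (0,3), (0,4), (1,4), (1,5), (2,5), (3,5)

α = atan 0.75 = 36.87°;  2α = 73.74°
n_0 = (-0.7139, +0.7002)
n_1 = (-0.8566, -0.5159)
n_2 = (-0.0866, -0.9962)
n_3 = (+0.6078, -0.7941)
n_4 = (+0.9866, -0.1632)
n_5 = (+0.3464, +0.9381)
  (0,1): δ = 104.49°  ·
  (0,2): δ = 50.52°  ✓
  (0,3): δ = 8.12°  ✓
  (0,4): δ = 35.05°  ✓
  (0,5): δ = 114.18°  ·
  (1,2): δ = 126.03°  ·
  (1,3): δ = 83.63°  ·
  (1,4): δ = 40.45°  ✓
  (1,5): δ = 38.67°  ✓
  (2,3): δ = 137.60°  ·
  (2,4): δ = 94.42°  ·
  (2,5): δ = 15.30°  ✓
  (3,4): δ = 136.82°  ·
  (3,5): δ = 57.70°  ✓
  (4,5): δ = 100.87°  ·
antipodal pairs: 7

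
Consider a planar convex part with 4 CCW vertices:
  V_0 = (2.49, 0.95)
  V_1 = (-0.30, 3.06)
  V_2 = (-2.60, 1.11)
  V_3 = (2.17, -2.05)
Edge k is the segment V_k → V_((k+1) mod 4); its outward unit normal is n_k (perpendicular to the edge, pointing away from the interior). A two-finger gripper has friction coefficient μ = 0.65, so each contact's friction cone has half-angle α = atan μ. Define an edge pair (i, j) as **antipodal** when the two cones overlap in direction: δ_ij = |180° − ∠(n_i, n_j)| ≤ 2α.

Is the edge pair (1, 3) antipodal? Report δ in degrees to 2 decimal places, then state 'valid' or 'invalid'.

δ = 43.62°, valid

α = atan 0.65 = 33.02°;  2α = 66.05°
edge 1: e_1 = (-2.30, -1.95);  n_1 = (-0.6467, +0.7628)
edge 3: e_3 = (+0.32, +3.00);  n_3 = (+0.9944, -0.1061)
∠(n_1, n_3) = 136.38°
δ = |180° − 136.38°| = 43.62°
43.62° ≤ 2α = 66.05°  →  valid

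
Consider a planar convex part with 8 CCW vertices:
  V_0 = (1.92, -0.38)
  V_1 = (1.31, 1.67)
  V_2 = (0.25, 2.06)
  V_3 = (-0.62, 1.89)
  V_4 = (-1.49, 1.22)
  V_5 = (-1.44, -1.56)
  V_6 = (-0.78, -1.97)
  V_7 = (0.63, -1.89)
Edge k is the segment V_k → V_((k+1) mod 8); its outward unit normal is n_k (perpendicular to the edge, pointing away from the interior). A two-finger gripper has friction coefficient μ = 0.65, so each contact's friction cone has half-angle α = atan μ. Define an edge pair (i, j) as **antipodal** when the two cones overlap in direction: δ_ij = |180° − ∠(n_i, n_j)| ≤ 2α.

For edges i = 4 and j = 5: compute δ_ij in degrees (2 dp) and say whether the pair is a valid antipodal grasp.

δ = 122.88°, invalid

α = atan 0.65 = 33.02°;  2α = 66.05°
edge 4: e_4 = (+0.05, -2.78);  n_4 = (-0.9998, -0.0180)
edge 5: e_5 = (+0.66, -0.41);  n_5 = (-0.5277, -0.8494)
∠(n_4, n_5) = 57.12°
δ = |180° − 57.12°| = 122.88°
122.88° > 2α = 66.05°  →  invalid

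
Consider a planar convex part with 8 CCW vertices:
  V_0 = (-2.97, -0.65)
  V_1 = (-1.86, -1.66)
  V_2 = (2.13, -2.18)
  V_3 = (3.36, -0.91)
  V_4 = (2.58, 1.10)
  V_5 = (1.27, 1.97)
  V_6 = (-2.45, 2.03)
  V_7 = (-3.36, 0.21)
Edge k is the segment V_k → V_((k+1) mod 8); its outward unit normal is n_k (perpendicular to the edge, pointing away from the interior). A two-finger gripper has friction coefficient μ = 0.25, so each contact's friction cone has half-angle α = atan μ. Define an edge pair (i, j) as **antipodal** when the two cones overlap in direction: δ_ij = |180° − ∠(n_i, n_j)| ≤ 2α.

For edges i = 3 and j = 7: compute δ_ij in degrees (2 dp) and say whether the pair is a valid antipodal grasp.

α = atan 0.25 = 14.04°;  2α = 28.07°
edge 3: e_3 = (-0.78, +2.01);  n_3 = (+0.9323, +0.3618)
edge 7: e_7 = (+0.39, -0.86);  n_7 = (-0.9107, -0.4130)
∠(n_3, n_7) = 176.82°
δ = |180° − 176.82°| = 3.18°
3.18° ≤ 2α = 28.07°  →  valid

δ = 3.18°, valid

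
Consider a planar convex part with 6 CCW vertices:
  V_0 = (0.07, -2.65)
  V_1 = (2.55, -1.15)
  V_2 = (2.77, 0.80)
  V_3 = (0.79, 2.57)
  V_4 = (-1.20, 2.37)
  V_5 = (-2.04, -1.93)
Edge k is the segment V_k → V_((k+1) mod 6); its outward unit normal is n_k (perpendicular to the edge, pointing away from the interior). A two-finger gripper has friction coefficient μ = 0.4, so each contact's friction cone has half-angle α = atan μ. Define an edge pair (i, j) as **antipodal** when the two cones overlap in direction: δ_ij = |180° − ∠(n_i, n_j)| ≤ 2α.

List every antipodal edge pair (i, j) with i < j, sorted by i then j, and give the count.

count = 4; pairs: (0,3), (1,4), (2,5), (3,5)

α = atan 0.4 = 21.80°;  2α = 43.60°
n_0 = (+0.5175, -0.8557)
n_1 = (+0.9937, -0.1121)
n_2 = (+0.6665, +0.7455)
n_3 = (-0.1000, +0.9950)
n_4 = (-0.9814, +0.1917)
n_5 = (-0.3229, -0.9464)
  (0,1): δ = 127.60°  ·
  (0,2): δ = 72.96°  ·
  (0,3): δ = 25.43°  ✓
  (0,4): δ = 47.78°  ·
  (0,5): δ = 129.99°  ·
  (1,2): δ = 125.36°  ·
  (1,3): δ = 77.82°  ·
  (1,4): δ = 4.62°  ✓
  (1,5): δ = 77.60°  ·
  (2,3): δ = 132.47°  ·
  (2,4): δ = 59.26°  ·
  (2,5): δ = 22.95°  ✓
  (3,4): δ = 106.79°  ·
  (3,5): δ = 24.58°  ✓
  (4,5): δ = 97.79°  ·
antipodal pairs: 4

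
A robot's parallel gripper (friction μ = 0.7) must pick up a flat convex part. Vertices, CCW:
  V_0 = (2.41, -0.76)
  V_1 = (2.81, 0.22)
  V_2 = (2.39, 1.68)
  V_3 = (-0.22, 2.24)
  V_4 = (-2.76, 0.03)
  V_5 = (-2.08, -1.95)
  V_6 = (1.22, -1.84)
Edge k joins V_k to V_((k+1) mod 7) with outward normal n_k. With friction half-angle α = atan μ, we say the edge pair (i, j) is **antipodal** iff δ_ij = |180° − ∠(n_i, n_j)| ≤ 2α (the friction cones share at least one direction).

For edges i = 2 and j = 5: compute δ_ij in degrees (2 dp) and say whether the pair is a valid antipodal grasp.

α = atan 0.7 = 34.99°;  2α = 69.98°
edge 2: e_2 = (-2.61, +0.56);  n_2 = (+0.2098, +0.9777)
edge 5: e_5 = (+3.30, +0.11);  n_5 = (+0.0333, -0.9994)
∠(n_2, n_5) = 165.98°
δ = |180° − 165.98°| = 14.02°
14.02° ≤ 2α = 69.98°  →  valid

δ = 14.02°, valid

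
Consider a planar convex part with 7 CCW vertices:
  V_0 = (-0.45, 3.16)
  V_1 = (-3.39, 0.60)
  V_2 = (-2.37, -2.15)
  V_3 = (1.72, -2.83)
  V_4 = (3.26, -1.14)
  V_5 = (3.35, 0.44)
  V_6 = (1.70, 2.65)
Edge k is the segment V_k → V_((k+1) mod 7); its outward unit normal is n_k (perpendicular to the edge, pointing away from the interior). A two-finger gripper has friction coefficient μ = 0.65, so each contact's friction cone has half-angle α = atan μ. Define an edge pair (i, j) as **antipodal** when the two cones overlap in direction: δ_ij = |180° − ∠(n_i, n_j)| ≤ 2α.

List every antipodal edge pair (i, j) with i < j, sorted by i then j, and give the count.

α = atan 0.65 = 33.02°;  2α = 66.05°
n_0 = (-0.6567, +0.7542)
n_1 = (-0.9376, -0.3478)
n_2 = (-0.1640, -0.9865)
n_3 = (+0.7391, -0.6735)
n_4 = (+0.9984, -0.0569)
n_5 = (+0.8013, +0.5983)
n_6 = (+0.2308, +0.9730)
  (0,1): δ = 110.70°  ·
  (0,2): δ = 50.49°  ✓
  (0,3): δ = 6.61°  ✓
  (0,4): δ = 45.69°  ✓
  (0,5): δ = 85.70°  ·
  (0,6): δ = 125.61°  ·
  (1,2): δ = 119.79°  ·
  (1,3): δ = 62.69°  ✓
  (1,4): δ = 23.61°  ✓
  (1,5): δ = 16.39°  ✓
  (1,6): δ = 56.31°  ✓
  (2,3): δ = 122.90°  ·
  (2,4): δ = 83.82°  ·
  (2,5): δ = 43.82°  ✓
  (2,6): δ = 3.90°  ✓
  (3,4): δ = 140.92°  ·
  (3,5): δ = 100.91°  ·
  (3,6): δ = 61.00°  ✓
  (4,5): δ = 139.99°  ·
  (4,6): δ = 100.08°  ·
  (5,6): δ = 140.09°  ·
antipodal pairs: 10

count = 10; pairs: (0,2), (0,3), (0,4), (1,3), (1,4), (1,5), (1,6), (2,5), (2,6), (3,6)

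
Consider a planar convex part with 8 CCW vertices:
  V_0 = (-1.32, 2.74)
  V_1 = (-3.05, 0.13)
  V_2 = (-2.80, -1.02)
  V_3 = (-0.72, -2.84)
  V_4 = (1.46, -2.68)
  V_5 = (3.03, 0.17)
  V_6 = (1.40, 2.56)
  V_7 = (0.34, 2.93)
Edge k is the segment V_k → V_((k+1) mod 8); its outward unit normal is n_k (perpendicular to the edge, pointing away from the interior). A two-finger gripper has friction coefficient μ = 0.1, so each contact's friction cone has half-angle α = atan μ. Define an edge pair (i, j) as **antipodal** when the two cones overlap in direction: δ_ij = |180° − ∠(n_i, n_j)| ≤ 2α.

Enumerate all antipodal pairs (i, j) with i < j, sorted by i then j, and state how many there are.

α = atan 0.1 = 5.71°;  2α = 11.42°
n_0 = (-0.8335, +0.5525)
n_1 = (-0.9772, -0.2124)
n_2 = (-0.6585, -0.7526)
n_3 = (+0.0732, -0.9973)
n_4 = (+0.8759, -0.4825)
n_5 = (+0.8262, +0.5634)
n_6 = (+0.3296, +0.9441)
n_7 = (-0.1137, +0.9935)
  (0,1): δ = 134.20°  ·
  (0,2): δ = 97.65°  ·
  (0,3): δ = 52.26°  ·
  (0,4): δ = 4.69°  ✓
  (0,5): δ = 67.83°  ·
  (0,6): δ = 104.30°  ·
  (0,7): δ = 130.07°  ·
  (1,2): δ = 143.45°  ·
  (1,3): δ = 98.07°  ·
  (1,4): δ = 41.11°  ·
  (1,5): δ = 22.03°  ·
  (1,6): δ = 58.49°  ·
  (1,7): δ = 84.26°  ·
  (2,3): δ = 134.62°  ·
  (2,4): δ = 77.66°  ·
  (2,5): δ = 14.52°  ·
  (2,6): δ = 21.94°  ·
  (2,7): δ = 47.72°  ·
  (3,4): δ = 123.05°  ·
  (3,5): δ = 59.90°  ·
  (3,6): δ = 23.44°  ·
  (3,7): δ = 2.33°  ✓
  (4,5): δ = 116.86°  ·
  (4,6): δ = 80.39°  ·
  (4,7): δ = 54.62°  ·
  (5,6): δ = 143.54°  ·
  (5,7): δ = 117.76°  ·
  (6,7): δ = 154.23°  ·
antipodal pairs: 2

count = 2; pairs: (0,4), (3,7)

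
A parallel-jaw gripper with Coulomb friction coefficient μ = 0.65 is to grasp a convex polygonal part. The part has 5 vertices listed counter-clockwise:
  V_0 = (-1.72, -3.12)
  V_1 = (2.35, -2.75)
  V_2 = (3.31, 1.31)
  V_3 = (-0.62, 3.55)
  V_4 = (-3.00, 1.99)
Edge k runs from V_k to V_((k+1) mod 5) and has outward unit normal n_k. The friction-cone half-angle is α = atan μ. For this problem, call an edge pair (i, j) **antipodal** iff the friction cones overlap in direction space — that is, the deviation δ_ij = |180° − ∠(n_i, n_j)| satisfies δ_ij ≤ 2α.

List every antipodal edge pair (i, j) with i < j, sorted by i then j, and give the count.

count = 5; pairs: (0,2), (0,3), (1,3), (1,4), (2,4)

α = atan 0.65 = 33.02°;  2α = 66.05°
n_0 = (+0.0905, -0.9959)
n_1 = (+0.9732, -0.2301)
n_2 = (+0.4952, +0.8688)
n_3 = (-0.5482, +0.8364)
n_4 = (-0.9700, -0.2430)
  (0,1): δ = 108.50°  ·
  (0,2): δ = 34.88°  ✓
  (0,3): δ = 28.05°  ✓
  (0,4): δ = 98.87°  ·
  (1,2): δ = 106.38°  ·
  (1,3): δ = 43.45°  ✓
  (1,4): δ = 27.37°  ✓
  (2,3): δ = 117.07°  ·
  (2,4): δ = 46.26°  ✓
  (3,4): δ = 109.18°  ·
antipodal pairs: 5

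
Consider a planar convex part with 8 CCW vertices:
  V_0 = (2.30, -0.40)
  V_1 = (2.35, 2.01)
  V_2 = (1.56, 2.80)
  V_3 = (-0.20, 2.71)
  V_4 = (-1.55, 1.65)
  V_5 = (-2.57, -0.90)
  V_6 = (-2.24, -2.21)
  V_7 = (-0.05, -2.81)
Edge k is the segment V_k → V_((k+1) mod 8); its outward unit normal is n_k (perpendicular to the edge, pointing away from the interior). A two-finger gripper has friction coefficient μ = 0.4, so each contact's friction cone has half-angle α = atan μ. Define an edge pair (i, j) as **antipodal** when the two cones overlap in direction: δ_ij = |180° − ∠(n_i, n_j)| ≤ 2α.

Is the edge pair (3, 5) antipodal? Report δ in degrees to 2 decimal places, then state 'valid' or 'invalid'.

α = atan 0.4 = 21.80°;  2α = 43.60°
edge 3: e_3 = (-1.35, -1.06);  n_3 = (-0.6176, +0.7865)
edge 5: e_5 = (+0.33, -1.31);  n_5 = (-0.9697, -0.2443)
∠(n_3, n_5) = 66.00°
δ = |180° − 66.00°| = 114.00°
114.00° > 2α = 43.60°  →  invalid

δ = 114.00°, invalid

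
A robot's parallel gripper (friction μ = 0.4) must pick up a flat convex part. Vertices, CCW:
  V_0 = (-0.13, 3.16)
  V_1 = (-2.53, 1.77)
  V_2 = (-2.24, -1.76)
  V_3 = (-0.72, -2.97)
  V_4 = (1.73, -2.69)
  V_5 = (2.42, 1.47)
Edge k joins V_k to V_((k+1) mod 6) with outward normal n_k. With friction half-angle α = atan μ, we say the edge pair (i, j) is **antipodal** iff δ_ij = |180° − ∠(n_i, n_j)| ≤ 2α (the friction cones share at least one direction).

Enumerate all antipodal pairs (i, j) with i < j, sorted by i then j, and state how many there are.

α = atan 0.4 = 21.80°;  2α = 43.60°
n_0 = (-0.5012, +0.8653)
n_1 = (-0.9966, -0.0819)
n_2 = (-0.6228, -0.7824)
n_3 = (+0.1135, -0.9935)
n_4 = (+0.9865, -0.1636)
n_5 = (+0.5524, +0.8336)
  (0,1): δ = 115.38°  ·
  (0,2): δ = 68.60°  ·
  (0,3): δ = 23.56°  ✓
  (0,4): δ = 50.50°  ·
  (0,5): δ = 116.39°  ·
  (1,2): δ = 133.22°  ·
  (1,3): δ = 88.18°  ·
  (1,4): δ = 14.11°  ✓
  (1,5): δ = 51.77°  ·
  (2,3): δ = 134.96°  ·
  (2,4): δ = 60.90°  ·
  (2,5): δ = 4.99°  ✓
  (3,4): δ = 105.94°  ·
  (3,5): δ = 40.05°  ✓
  (4,5): δ = 114.12°  ·
antipodal pairs: 4

count = 4; pairs: (0,3), (1,4), (2,5), (3,5)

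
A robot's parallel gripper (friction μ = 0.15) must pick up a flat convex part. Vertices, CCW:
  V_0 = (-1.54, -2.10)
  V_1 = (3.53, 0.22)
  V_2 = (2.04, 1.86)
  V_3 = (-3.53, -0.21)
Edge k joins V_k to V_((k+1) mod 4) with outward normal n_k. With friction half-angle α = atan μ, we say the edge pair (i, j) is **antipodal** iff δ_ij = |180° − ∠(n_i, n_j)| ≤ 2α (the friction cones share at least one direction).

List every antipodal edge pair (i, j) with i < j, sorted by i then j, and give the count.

α = atan 0.15 = 8.53°;  2α = 17.06°
n_0 = (+0.4161, -0.9093)
n_1 = (+0.7401, +0.6724)
n_2 = (-0.3484, +0.9374)
n_3 = (-0.6887, -0.7251)
  (0,1): δ = 72.33°  ·
  (0,2): δ = 4.20°  ✓
  (0,3): δ = 111.89°  ·
  (1,2): δ = 111.87°  ·
  (1,3): δ = 4.22°  ✓
  (2,3): δ = 63.91°  ·
antipodal pairs: 2

count = 2; pairs: (0,2), (1,3)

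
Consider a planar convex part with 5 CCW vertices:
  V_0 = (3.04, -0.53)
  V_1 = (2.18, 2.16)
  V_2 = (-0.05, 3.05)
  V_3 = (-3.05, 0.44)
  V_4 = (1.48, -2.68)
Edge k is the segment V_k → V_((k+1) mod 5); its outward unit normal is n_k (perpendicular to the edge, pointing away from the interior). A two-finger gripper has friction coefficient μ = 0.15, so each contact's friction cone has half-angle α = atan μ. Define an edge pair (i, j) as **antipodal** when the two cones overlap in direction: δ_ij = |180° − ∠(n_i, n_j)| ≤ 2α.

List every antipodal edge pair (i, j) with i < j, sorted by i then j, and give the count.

α = atan 0.15 = 8.53°;  2α = 17.06°
n_0 = (+0.9525, +0.3045)
n_1 = (+0.3707, +0.9288)
n_2 = (-0.6564, +0.7544)
n_3 = (-0.5672, -0.8236)
n_4 = (+0.8094, -0.5873)
  (0,1): δ = 129.49°  ·
  (0,2): δ = 66.71°  ·
  (0,3): δ = 37.71°  ·
  (0,4): δ = 126.31°  ·
  (1,2): δ = 117.22°  ·
  (1,3): δ = 12.80°  ✓
  (1,4): δ = 75.79°  ·
  (2,3): δ = 75.58°  ·
  (2,4): δ = 13.01°  ✓
  (3,4): δ = 91.41°  ·
antipodal pairs: 2

count = 2; pairs: (1,3), (2,4)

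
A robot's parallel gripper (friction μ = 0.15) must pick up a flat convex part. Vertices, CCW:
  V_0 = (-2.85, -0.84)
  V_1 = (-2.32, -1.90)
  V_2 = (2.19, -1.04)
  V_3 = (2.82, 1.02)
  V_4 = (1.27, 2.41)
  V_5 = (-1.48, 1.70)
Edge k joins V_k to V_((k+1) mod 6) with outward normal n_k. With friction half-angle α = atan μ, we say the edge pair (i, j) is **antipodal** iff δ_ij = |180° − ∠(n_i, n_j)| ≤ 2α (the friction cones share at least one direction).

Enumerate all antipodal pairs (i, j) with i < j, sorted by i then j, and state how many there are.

count = 2; pairs: (1,4), (2,5)

α = atan 0.15 = 8.53°;  2α = 17.06°
n_0 = (-0.8944, -0.4472)
n_1 = (+0.1873, -0.9823)
n_2 = (+0.9563, -0.2925)
n_3 = (+0.6676, +0.7445)
n_4 = (-0.2500, +0.9682)
n_5 = (-0.8801, +0.4747)
  (0,1): δ = 105.77°  ·
  (0,2): δ = 43.57°  ·
  (0,3): δ = 21.55°  ·
  (0,4): δ = 77.91°  ·
  (0,5): δ = 125.09°  ·
  (1,2): δ = 117.80°  ·
  (1,3): δ = 52.68°  ·
  (1,4): δ = 3.68°  ✓
  (1,5): δ = 50.86°  ·
  (2,3): δ = 114.88°  ·
  (2,4): δ = 58.52°  ·
  (2,5): δ = 11.34°  ✓
  (3,4): δ = 123.64°  ·
  (3,5): δ = 76.46°  ·
  (4,5): δ = 132.82°  ·
antipodal pairs: 2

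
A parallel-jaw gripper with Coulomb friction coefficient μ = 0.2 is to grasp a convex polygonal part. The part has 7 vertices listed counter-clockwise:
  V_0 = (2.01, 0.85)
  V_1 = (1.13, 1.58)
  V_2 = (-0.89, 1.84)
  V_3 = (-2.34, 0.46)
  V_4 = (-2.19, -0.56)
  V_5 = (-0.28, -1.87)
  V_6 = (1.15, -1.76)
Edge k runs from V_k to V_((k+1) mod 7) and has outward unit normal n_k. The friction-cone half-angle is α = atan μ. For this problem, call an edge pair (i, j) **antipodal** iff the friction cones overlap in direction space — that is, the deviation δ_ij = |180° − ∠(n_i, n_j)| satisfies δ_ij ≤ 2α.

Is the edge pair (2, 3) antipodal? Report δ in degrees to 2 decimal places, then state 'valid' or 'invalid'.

α = atan 0.2 = 11.31°;  2α = 22.62°
edge 2: e_2 = (-1.45, -1.38);  n_2 = (-0.6894, +0.7244)
edge 3: e_3 = (+0.15, -1.02);  n_3 = (-0.9894, -0.1455)
∠(n_2, n_3) = 54.78°
δ = |180° − 54.78°| = 125.22°
125.22° > 2α = 22.62°  →  invalid

δ = 125.22°, invalid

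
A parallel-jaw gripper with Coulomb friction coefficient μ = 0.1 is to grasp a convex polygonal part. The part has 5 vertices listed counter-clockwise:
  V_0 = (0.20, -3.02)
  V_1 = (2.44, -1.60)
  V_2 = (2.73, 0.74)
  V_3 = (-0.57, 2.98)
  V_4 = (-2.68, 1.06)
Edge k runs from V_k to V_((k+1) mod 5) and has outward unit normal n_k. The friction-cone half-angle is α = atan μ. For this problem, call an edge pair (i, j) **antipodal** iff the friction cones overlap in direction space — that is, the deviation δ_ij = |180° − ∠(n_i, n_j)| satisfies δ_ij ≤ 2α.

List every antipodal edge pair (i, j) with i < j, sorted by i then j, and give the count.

count = 1; pairs: (0,3)

α = atan 0.1 = 5.71°;  2α = 11.42°
n_0 = (+0.5354, -0.8446)
n_1 = (+0.9924, -0.1230)
n_2 = (+0.5616, +0.8274)
n_3 = (-0.6730, +0.7396)
n_4 = (-0.8170, -0.5767)
  (0,1): δ = 129.44°  ·
  (0,2): δ = 66.54°  ·
  (0,3): δ = 9.93°  ✓
  (0,4): δ = 92.85°  ·
  (1,2): δ = 117.10°  ·
  (1,3): δ = 40.63°  ·
  (1,4): δ = 42.28°  ·
  (2,3): δ = 103.53°  ·
  (2,4): δ = 20.61°  ·
  (3,4): δ = 97.08°  ·
antipodal pairs: 1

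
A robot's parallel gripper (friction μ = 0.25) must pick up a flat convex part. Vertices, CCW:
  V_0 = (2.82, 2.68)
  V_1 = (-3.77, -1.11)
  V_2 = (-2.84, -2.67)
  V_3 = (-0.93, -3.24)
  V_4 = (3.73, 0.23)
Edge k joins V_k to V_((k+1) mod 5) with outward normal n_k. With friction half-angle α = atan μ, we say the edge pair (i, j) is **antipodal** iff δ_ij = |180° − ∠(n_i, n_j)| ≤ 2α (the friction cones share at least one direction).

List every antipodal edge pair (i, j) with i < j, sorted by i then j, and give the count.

α = atan 0.25 = 14.04°;  2α = 28.07°
n_0 = (-0.4985, +0.8669)
n_1 = (-0.8589, -0.5121)
n_2 = (-0.2860, -0.9582)
n_3 = (+0.5972, -0.8021)
n_4 = (+0.9374, +0.3482)
  (0,1): δ = 89.10°  ·
  (0,2): δ = 46.52°  ·
  (0,3): δ = 6.77°  ✓
  (0,4): δ = 80.47°  ·
  (1,2): δ = 137.42°  ·
  (1,3): δ = 84.13°  ·
  (1,4): δ = 10.43°  ✓
  (2,3): δ = 126.71°  ·
  (2,4): δ = 53.01°  ·
  (3,4): δ = 106.30°  ·
antipodal pairs: 2

count = 2; pairs: (0,3), (1,4)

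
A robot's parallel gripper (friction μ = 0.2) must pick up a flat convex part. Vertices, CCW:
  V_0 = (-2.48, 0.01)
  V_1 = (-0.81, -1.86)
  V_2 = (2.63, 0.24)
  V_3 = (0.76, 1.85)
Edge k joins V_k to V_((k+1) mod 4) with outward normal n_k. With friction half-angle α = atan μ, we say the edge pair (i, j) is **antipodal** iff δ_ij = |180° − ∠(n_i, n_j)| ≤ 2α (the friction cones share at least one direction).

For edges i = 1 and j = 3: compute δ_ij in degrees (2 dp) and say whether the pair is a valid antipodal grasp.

α = atan 0.2 = 11.31°;  2α = 22.62°
edge 1: e_1 = (+3.44, +2.10);  n_1 = (+0.5210, -0.8535)
edge 3: e_3 = (-3.24, -1.84);  n_3 = (-0.4938, +0.8696)
∠(n_1, n_3) = 178.19°
δ = |180° − 178.19°| = 1.81°
1.81° ≤ 2α = 22.62°  →  valid

δ = 1.81°, valid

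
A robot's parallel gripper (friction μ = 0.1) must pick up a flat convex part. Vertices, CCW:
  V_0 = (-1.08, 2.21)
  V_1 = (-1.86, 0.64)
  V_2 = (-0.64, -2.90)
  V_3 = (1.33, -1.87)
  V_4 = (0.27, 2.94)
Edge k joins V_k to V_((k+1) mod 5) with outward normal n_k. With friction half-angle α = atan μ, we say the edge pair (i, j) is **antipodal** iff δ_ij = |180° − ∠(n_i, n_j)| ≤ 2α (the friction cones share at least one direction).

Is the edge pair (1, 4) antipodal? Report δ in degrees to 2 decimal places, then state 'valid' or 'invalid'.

δ = 99.39°, invalid

α = atan 0.1 = 5.71°;  2α = 11.42°
edge 1: e_1 = (+1.22, -3.54);  n_1 = (-0.9454, -0.3258)
edge 4: e_4 = (-1.35, -0.73);  n_4 = (-0.4757, +0.8796)
∠(n_1, n_4) = 80.61°
δ = |180° − 80.61°| = 99.39°
99.39° > 2α = 11.42°  →  invalid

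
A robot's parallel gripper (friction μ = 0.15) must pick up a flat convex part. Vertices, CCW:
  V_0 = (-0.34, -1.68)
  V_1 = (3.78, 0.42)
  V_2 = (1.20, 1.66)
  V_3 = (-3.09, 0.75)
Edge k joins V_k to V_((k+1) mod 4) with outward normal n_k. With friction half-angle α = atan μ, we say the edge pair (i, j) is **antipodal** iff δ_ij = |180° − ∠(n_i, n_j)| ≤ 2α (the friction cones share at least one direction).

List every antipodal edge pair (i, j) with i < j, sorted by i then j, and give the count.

count = 2; pairs: (0,2), (1,3)

α = atan 0.15 = 8.53°;  2α = 17.06°
n_0 = (+0.4541, -0.8909)
n_1 = (+0.4332, +0.9013)
n_2 = (-0.2075, +0.9782)
n_3 = (-0.6622, -0.7494)
  (0,1): δ = 52.68°  ·
  (0,2): δ = 15.03°  ✓
  (0,3): δ = 111.53°  ·
  (1,2): δ = 142.35°  ·
  (1,3): δ = 15.80°  ✓
  (2,3): δ = 53.44°  ·
antipodal pairs: 2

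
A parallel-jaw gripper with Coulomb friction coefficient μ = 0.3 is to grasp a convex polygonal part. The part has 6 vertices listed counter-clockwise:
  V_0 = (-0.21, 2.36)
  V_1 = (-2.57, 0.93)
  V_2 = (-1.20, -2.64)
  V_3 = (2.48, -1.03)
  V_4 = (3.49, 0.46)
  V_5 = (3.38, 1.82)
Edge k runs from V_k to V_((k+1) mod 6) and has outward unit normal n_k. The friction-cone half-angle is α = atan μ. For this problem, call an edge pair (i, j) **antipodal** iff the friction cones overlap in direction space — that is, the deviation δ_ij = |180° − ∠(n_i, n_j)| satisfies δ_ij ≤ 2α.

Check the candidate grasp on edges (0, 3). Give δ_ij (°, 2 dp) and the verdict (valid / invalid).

δ = 24.66°, valid

α = atan 0.3 = 16.70°;  2α = 33.40°
edge 0: e_0 = (-2.36, -1.43);  n_0 = (-0.5182, +0.8552)
edge 3: e_3 = (+1.01, +1.49);  n_3 = (+0.8278, -0.5611)
∠(n_0, n_3) = 155.34°
δ = |180° − 155.34°| = 24.66°
24.66° ≤ 2α = 33.40°  →  valid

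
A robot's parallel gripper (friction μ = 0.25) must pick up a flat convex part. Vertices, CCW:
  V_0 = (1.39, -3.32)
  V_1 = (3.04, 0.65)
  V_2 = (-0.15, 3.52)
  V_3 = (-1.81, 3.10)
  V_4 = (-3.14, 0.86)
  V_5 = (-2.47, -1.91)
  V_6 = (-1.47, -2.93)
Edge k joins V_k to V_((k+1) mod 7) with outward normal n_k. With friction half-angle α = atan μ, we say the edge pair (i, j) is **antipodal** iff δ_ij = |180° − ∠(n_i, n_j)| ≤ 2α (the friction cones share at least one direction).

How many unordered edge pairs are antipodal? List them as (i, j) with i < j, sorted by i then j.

count = 3; pairs: (0,3), (1,5), (2,6)

α = atan 0.25 = 14.04°;  2α = 28.07°
n_0 = (+0.9234, -0.3838)
n_1 = (+0.6688, +0.7434)
n_2 = (-0.2453, +0.9695)
n_3 = (-0.8599, +0.5105)
n_4 = (-0.9720, -0.2351)
n_5 = (-0.7141, -0.7001)
n_6 = (-0.1351, -0.9908)
  (0,1): δ = 109.41°  ·
  (0,2): δ = 53.23°  ·
  (0,3): δ = 8.13°  ✓
  (0,4): δ = 36.17°  ·
  (0,5): δ = 67.00°  ·
  (0,6): δ = 104.80°  ·
  (1,2): δ = 123.82°  ·
  (1,3): δ = 78.72°  ·
  (1,4): δ = 34.43°  ·
  (1,5): δ = 3.59°  ✓
  (1,6): δ = 34.21°  ·
  (2,3): δ = 134.90°  ·
  (2,4): δ = 90.60°  ·
  (2,5): δ = 59.77°  ·
  (2,6): δ = 21.96°  ✓
  (3,4): δ = 135.70°  ·
  (3,5): δ = 104.87°  ·
  (3,6): δ = 67.07°  ·
  (4,5): δ = 149.16°  ·
  (4,6): δ = 111.36°  ·
  (5,6): δ = 142.20°  ·
antipodal pairs: 3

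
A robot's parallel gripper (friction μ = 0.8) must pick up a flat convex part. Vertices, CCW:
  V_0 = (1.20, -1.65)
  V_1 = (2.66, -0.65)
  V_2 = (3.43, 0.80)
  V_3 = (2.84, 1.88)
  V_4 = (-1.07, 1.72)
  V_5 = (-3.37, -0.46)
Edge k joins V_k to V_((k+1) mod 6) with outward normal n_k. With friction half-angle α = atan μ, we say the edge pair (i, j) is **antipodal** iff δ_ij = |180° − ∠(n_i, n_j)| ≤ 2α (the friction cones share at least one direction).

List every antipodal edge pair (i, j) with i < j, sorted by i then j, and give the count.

count = 8; pairs: (0,3), (0,4), (1,3), (1,4), (2,4), (2,5), (3,5), (4,5)

α = atan 0.8 = 38.66°;  2α = 77.32°
n_0 = (+0.5651, -0.8250)
n_1 = (+0.8832, -0.4690)
n_2 = (+0.8776, +0.4794)
n_3 = (-0.0409, +0.9992)
n_4 = (-0.6879, +0.7258)
n_5 = (-0.2520, -0.9677)
  (0,1): δ = 152.38°  ·
  (0,2): δ = 95.76°  ·
  (0,3): δ = 32.07°  ✓
  (0,4): δ = 9.06°  ✓
  (0,5): δ = 131.00°  ·
  (1,2): δ = 123.38°  ·
  (1,3): δ = 59.69°  ✓
  (1,4): δ = 18.56°  ✓
  (1,5): δ = 103.37°  ·
  (2,3): δ = 116.30°  ·
  (2,4): δ = 75.18°  ✓
  (2,5): δ = 46.76°  ✓
  (3,4): δ = 138.88°  ·
  (3,5): δ = 16.94°  ✓
  (4,5): δ = 58.06°  ✓
antipodal pairs: 8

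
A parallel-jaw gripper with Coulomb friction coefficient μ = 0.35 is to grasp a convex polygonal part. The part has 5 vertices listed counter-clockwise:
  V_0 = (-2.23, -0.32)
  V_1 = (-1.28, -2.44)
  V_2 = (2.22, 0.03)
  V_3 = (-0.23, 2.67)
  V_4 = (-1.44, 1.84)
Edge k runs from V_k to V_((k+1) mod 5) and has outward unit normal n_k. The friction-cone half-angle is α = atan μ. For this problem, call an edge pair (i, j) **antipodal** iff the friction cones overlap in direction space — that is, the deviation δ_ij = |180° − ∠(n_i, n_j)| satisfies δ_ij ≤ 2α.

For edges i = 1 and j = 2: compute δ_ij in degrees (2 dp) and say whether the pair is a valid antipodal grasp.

δ = 82.35°, invalid

α = atan 0.35 = 19.29°;  2α = 38.58°
edge 1: e_1 = (+3.50, +2.47);  n_1 = (+0.5766, -0.8170)
edge 2: e_2 = (-2.45, +2.64);  n_2 = (+0.7330, +0.6802)
∠(n_1, n_2) = 97.65°
δ = |180° − 97.65°| = 82.35°
82.35° > 2α = 38.58°  →  invalid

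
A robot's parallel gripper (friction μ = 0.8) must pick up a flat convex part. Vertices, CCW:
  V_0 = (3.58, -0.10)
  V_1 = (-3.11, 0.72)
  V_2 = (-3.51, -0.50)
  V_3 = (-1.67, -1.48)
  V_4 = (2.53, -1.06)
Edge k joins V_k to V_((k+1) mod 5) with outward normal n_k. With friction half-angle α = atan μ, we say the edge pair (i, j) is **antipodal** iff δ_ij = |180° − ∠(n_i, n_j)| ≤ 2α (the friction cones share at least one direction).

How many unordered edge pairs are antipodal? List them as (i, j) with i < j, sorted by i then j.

α = atan 0.8 = 38.66°;  2α = 77.32°
n_0 = (+0.1217, +0.9926)
n_1 = (-0.9502, +0.3116)
n_2 = (-0.4701, -0.8826)
n_3 = (+0.0995, -0.9950)
n_4 = (+0.6748, -0.7380)
  (0,1): δ = 101.16°  ·
  (0,2): δ = 21.05°  ✓
  (0,3): δ = 12.70°  ✓
  (0,4): δ = 49.42°  ✓
  (1,2): δ = 99.89°  ·
  (1,3): δ = 66.14°  ✓
  (1,4): δ = 29.41°  ✓
  (2,3): δ = 146.25°  ·
  (2,4): δ = 109.52°  ·
  (3,4): δ = 143.27°  ·
antipodal pairs: 5

count = 5; pairs: (0,2), (0,3), (0,4), (1,3), (1,4)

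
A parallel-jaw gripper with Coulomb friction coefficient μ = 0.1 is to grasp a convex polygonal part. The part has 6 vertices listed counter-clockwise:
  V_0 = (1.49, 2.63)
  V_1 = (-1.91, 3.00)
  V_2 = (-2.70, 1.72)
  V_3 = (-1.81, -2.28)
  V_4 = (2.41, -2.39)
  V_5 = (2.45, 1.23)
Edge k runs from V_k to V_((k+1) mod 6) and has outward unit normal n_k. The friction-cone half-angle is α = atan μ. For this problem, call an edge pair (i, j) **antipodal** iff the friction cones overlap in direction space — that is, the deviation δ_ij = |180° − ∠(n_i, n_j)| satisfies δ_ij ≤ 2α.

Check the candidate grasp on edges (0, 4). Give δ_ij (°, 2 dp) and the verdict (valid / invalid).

δ = 95.58°, invalid

α = atan 0.1 = 5.71°;  2α = 11.42°
edge 0: e_0 = (-3.40, +0.37);  n_0 = (+0.1082, +0.9941)
edge 4: e_4 = (+0.04, +3.62);  n_4 = (+0.9999, -0.0110)
∠(n_0, n_4) = 84.42°
δ = |180° − 84.42°| = 95.58°
95.58° > 2α = 11.42°  →  invalid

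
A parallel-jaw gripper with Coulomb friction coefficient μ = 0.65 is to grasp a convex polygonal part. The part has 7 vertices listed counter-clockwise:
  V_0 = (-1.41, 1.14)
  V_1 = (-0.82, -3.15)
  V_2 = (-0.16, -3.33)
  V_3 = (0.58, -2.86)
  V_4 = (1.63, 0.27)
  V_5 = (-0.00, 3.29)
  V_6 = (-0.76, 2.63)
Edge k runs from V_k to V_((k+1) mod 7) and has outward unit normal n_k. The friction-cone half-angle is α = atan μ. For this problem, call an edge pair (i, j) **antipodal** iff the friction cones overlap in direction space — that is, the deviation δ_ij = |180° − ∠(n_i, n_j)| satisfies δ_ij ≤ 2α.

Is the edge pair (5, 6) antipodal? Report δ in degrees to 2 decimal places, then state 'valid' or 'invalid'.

δ = 154.54°, invalid

α = atan 0.65 = 33.02°;  2α = 66.05°
edge 5: e_5 = (-0.76, -0.66);  n_5 = (-0.6557, +0.7550)
edge 6: e_6 = (-0.65, -1.49);  n_6 = (-0.9166, +0.3999)
∠(n_5, n_6) = 25.46°
δ = |180° − 25.46°| = 154.54°
154.54° > 2α = 66.05°  →  invalid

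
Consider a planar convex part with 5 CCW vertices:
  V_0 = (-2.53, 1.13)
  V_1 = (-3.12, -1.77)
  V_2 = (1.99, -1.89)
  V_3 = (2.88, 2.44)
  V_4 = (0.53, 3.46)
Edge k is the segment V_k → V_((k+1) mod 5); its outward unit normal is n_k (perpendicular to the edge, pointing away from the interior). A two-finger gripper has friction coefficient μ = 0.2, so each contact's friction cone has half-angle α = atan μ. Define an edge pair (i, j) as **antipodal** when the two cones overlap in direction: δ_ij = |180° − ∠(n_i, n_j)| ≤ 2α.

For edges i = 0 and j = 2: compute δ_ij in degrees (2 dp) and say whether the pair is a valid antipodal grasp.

δ = 0.12°, valid

α = atan 0.2 = 11.31°;  2α = 22.62°
edge 0: e_0 = (-0.59, -2.90);  n_0 = (-0.9799, +0.1994)
edge 2: e_2 = (+0.89, +4.33);  n_2 = (+0.9795, -0.2013)
∠(n_0, n_2) = 179.88°
δ = |180° − 179.88°| = 0.12°
0.12° ≤ 2α = 22.62°  →  valid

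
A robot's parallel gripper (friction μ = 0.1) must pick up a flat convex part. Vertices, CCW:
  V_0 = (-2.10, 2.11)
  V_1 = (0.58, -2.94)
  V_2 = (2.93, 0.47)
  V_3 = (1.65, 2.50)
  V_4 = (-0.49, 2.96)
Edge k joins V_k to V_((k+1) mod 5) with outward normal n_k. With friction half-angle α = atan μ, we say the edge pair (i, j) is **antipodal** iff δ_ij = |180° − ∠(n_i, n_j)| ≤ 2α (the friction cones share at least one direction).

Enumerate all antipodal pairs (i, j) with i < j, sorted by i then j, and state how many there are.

count = 1; pairs: (0,2)

α = atan 0.1 = 5.71°;  2α = 11.42°
n_0 = (-0.8833, -0.4688)
n_1 = (+0.8234, -0.5675)
n_2 = (+0.8459, +0.5334)
n_3 = (+0.2102, +0.9777)
n_4 = (-0.4669, +0.8843)
  (0,1): δ = 62.53°  ·
  (0,2): δ = 4.28°  ✓
  (0,3): δ = 49.91°  ·
  (0,4): δ = 89.88°  ·
  (1,2): δ = 113.19°  ·
  (1,3): δ = 67.56°  ·
  (1,4): δ = 27.60°  ·
  (2,3): δ = 134.36°  ·
  (2,4): δ = 94.40°  ·
  (3,4): δ = 140.04°  ·
antipodal pairs: 1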